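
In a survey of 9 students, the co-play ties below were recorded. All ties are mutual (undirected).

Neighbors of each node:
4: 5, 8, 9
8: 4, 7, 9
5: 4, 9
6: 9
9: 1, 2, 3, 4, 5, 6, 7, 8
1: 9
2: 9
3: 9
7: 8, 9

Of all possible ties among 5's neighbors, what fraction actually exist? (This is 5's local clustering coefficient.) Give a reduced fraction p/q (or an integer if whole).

1

5's neighbors: 4 and 9 (k = 2).
Possible neighbor pairs: C(2,2) = 1. Edges among them: 4–9 → e = 1.
Clustering(5) = 1/1.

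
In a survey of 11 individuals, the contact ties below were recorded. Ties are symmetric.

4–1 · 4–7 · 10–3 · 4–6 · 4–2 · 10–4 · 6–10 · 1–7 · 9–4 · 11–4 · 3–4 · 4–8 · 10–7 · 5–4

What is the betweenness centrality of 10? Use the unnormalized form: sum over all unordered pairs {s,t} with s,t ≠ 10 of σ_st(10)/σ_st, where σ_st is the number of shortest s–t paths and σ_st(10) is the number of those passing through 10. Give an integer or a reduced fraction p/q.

Pairs whose geodesics pass through 10 — 7–6: 1/2; 7–3: 1/2; 6–3: 1/2.
All other pairs contribute 0.
Summing the contributions gives betweenness(10) = 3/2.

3/2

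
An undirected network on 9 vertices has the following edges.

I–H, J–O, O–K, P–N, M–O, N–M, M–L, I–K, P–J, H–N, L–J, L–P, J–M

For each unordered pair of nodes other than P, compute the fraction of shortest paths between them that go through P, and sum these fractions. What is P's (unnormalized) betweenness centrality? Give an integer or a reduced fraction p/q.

9/4

Pairs whose geodesics pass through P — I–L: 1/4; H–L: 1/2; H–J: 1/2; N–L: 1/2; N–J: 1/2.
All other pairs contribute 0.
Summing the contributions gives betweenness(P) = 9/4.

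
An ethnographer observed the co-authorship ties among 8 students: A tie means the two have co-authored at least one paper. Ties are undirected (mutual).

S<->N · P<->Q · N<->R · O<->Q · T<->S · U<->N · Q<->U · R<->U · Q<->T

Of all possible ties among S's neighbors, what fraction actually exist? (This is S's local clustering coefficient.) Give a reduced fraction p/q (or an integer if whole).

0

S's neighbors: N and T (k = 2).
Possible neighbor pairs: C(2,2) = 1. Edges among them: none → e = 0.
Clustering(S) = 0/1.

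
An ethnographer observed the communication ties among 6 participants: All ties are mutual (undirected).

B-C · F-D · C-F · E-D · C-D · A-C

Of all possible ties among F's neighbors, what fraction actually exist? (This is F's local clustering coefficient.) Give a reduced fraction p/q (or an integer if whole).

F's neighbors: C and D (k = 2).
Possible neighbor pairs: C(2,2) = 1. Edges among them: C–D → e = 1.
Clustering(F) = 1/1.

1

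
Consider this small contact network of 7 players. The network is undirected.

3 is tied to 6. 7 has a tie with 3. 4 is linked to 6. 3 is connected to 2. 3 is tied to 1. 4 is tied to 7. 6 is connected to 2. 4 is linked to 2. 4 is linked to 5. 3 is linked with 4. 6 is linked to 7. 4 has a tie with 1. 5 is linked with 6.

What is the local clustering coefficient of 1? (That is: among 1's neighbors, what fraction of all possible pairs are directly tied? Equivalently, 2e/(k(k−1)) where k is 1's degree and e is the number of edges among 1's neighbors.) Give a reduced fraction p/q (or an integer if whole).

1's neighbors: 3 and 4 (k = 2).
Possible neighbor pairs: C(2,2) = 1. Edges among them: 3–4 → e = 1.
Clustering(1) = 1/1.

1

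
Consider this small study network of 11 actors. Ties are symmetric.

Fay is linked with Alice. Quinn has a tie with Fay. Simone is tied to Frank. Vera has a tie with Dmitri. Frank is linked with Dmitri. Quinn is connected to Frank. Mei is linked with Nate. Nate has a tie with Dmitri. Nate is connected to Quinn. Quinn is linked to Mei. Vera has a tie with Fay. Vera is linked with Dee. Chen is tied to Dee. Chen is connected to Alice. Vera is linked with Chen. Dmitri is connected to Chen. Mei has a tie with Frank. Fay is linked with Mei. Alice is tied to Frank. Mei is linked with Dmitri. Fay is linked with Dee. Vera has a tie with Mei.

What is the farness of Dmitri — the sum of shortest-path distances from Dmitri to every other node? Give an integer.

15

Distances from Dmitri: Alice:2, Chen:1, Dee:2, Fay:2, Frank:1, Mei:1, Nate:1, Quinn:2, Simone:2, Vera:1.
Sum = 2 + 1 + 2 + 2 + 1 + 1 + 1 + 2 + 2 + 1 = 15.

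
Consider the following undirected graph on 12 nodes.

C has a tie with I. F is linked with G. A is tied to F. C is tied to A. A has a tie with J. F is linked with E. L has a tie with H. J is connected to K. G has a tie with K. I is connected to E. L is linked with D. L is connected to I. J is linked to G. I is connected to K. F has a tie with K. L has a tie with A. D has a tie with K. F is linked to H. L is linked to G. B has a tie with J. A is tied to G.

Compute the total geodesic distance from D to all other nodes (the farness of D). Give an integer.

23

Distances from D: A:2, B:3, C:3, E:3, F:2, G:2, H:2, I:2, J:2, K:1, L:1.
Sum = 2 + 3 + 3 + 3 + 2 + 2 + 2 + 2 + 2 + 1 + 1 = 23.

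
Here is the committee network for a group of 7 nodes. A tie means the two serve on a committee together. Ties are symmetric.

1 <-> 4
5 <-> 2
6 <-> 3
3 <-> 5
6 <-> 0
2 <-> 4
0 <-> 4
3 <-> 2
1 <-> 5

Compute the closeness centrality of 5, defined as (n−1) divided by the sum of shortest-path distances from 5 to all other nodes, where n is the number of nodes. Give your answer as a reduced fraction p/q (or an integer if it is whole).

3/5

Distances from 5: 0:3, 1:1, 2:1, 3:1, 4:2, 6:2. Sum = 10.
n = 7, so closeness = 6/10 = 3/5.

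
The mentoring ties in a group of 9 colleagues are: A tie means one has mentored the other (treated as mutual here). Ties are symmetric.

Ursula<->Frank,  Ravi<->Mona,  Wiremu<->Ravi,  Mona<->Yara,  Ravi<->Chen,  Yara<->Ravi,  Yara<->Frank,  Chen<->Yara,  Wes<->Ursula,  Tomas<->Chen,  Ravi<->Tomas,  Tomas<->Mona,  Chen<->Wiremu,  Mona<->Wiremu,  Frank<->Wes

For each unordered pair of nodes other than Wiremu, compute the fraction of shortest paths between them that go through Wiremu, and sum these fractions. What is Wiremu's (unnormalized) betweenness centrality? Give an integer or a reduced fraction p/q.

Pairs whose geodesics pass through Wiremu — Chen–Mona: 1/4.
All other pairs contribute 0.
Summing the contributions gives betweenness(Wiremu) = 1/4.

1/4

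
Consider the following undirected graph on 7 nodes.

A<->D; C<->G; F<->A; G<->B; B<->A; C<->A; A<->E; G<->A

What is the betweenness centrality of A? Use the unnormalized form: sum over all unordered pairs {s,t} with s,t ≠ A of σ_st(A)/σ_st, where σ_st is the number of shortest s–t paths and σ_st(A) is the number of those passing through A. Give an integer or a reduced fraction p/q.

25/2

Pairs whose geodesics pass through A — F–D: 1; F–C: 1; F–G: 1; F–B: 1; F–E: 1; D–C: 1; D–G: 1; D–B: 1; D–E: 1; C–B: 1/2; C–E: 1; G–E: 1; B–E: 1.
All other pairs contribute 0.
Summing the contributions gives betweenness(A) = 25/2.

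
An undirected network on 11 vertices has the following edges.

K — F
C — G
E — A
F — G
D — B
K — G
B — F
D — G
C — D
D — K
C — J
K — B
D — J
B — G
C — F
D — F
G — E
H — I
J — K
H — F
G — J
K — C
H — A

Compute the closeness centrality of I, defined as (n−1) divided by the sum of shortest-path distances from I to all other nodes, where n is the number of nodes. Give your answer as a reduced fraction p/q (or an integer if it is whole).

Distances from I: A:2, B:3, C:3, D:3, E:3, F:2, G:3, H:1, J:4, K:3. Sum = 27.
n = 11, so closeness = 10/27.

10/27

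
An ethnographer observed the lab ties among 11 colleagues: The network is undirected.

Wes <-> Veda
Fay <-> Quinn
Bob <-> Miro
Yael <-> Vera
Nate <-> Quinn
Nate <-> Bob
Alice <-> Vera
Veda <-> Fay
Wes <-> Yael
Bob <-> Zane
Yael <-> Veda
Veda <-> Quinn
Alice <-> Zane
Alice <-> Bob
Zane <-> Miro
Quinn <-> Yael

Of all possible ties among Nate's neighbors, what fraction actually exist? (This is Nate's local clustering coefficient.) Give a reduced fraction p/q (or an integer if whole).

0

Nate's neighbors: Bob and Quinn (k = 2).
Possible neighbor pairs: C(2,2) = 1. Edges among them: none → e = 0.
Clustering(Nate) = 0/1.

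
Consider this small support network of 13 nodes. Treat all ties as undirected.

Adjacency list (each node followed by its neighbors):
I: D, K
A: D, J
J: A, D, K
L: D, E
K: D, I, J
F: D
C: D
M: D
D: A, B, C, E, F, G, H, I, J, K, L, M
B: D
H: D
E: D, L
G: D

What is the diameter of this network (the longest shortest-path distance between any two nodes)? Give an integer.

2

Eccentricity of each node (its greatest distance to any other): A:2, B:2, C:2, D:1, E:2, F:2, G:2, H:2, I:2, J:2, K:2, L:2, M:2.
The maximum eccentricity is 2, realized for instance by the pair I–C via I – D – C. So the diameter is 2.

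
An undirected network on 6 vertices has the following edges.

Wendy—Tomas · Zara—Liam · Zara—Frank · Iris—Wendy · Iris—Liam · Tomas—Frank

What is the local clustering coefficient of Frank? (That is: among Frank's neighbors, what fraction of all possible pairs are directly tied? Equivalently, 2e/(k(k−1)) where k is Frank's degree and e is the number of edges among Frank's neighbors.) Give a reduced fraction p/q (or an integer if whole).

0

Frank's neighbors: Tomas and Zara (k = 2).
Possible neighbor pairs: C(2,2) = 1. Edges among them: none → e = 0.
Clustering(Frank) = 0/1.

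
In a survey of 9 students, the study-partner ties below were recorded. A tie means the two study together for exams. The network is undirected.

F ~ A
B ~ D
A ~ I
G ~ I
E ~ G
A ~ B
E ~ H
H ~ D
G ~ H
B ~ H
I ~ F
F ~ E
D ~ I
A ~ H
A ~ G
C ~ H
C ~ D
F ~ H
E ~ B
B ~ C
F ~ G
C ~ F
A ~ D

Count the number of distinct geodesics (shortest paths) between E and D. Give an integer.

2

The shortest distance is 2. The length-2 paths are: E–H–D; E–B–D.
That gives 2 distinct shortest paths.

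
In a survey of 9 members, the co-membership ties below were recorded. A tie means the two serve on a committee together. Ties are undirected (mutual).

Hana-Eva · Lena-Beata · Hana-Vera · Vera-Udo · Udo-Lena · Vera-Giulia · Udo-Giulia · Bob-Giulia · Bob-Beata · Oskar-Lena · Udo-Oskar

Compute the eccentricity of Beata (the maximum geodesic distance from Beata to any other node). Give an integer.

5

Distances from Beata: Bob:1, Eva:5, Giulia:2, Hana:4, Lena:1, Oskar:2, Udo:2, Vera:3.
The largest is 5 (to Eva), so the eccentricity of Beata is 5.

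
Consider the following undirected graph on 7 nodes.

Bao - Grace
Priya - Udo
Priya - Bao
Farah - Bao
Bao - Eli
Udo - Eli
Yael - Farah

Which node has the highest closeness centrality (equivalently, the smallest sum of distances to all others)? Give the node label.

Bao

Farness (sum of distances to all others) for each node — Bao:8, Eli:11, Farah:11, Grace:13, Priya:11, Udo:14, Yael:16.
The smallest farness is 8, for Bao, so Bao has the highest closeness.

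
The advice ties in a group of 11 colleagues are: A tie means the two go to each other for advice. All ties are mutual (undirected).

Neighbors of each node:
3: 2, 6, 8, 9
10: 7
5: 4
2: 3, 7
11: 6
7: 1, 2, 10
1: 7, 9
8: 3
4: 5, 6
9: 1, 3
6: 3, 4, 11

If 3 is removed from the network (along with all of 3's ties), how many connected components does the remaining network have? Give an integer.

Without 3, the remaining ties split the others into: {4, 5, 6, 11}; {1, 2, 7, 9, 10}; {8}.
That's 3 separate components.

3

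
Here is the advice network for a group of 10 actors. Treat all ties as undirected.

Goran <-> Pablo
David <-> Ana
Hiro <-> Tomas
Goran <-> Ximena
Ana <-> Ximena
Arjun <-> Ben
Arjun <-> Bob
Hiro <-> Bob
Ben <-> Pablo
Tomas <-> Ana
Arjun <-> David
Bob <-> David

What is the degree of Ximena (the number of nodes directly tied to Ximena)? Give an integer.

2

Ximena is directly tied to Ana and Goran. That is 2 neighbors, so the degree of Ximena is 2.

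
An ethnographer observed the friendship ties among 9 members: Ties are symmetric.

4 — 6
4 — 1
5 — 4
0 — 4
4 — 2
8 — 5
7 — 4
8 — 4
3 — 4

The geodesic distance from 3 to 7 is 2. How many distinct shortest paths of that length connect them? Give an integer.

The shortest distance is 2, and the only length-2 path is 3–4–7. So there is exactly 1 shortest path.

1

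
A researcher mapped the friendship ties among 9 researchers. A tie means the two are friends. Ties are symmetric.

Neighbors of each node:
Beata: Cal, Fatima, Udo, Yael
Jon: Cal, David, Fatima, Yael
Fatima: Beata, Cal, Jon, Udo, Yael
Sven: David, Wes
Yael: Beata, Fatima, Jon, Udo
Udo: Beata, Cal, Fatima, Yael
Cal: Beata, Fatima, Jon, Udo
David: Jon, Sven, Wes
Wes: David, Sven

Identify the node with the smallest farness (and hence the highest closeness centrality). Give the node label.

Farness (sum of distances to all others) for each node — Beata:17, Cal:14, David:15, Fatima:13, Jon:12, Sven:21, Udo:17, Wes:21, Yael:14.
The smallest farness is 12, for Jon, so Jon has the highest closeness.

Jon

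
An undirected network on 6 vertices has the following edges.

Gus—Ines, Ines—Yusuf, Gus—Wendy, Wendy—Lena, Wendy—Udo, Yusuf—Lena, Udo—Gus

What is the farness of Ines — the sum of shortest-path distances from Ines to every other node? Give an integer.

Distances from Ines: Gus:1, Lena:2, Udo:2, Wendy:2, Yusuf:1.
Sum = 1 + 2 + 2 + 2 + 1 = 8.

8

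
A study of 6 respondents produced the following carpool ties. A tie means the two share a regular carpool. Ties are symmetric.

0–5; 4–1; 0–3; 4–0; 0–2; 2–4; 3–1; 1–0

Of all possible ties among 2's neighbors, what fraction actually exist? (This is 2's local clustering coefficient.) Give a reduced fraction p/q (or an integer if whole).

1

2's neighbors: 0 and 4 (k = 2).
Possible neighbor pairs: C(2,2) = 1. Edges among them: 0–4 → e = 1.
Clustering(2) = 1/1.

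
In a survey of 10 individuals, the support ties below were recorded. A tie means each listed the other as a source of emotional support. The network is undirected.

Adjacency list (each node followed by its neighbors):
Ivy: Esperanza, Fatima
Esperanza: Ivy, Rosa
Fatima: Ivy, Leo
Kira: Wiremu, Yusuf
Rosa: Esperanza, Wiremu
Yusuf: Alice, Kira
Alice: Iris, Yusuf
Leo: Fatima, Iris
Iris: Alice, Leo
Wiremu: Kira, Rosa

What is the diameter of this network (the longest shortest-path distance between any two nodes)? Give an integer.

5

Eccentricity of each node (its greatest distance to any other): Alice:5, Esperanza:5, Fatima:5, Iris:5, Ivy:5, Kira:5, Leo:5, Rosa:5, Wiremu:5, Yusuf:5.
The maximum eccentricity is 5, realized for instance by the pair Esperanza–Alice via Esperanza – Rosa – Wiremu – Kira – Yusuf – Alice. So the diameter is 5.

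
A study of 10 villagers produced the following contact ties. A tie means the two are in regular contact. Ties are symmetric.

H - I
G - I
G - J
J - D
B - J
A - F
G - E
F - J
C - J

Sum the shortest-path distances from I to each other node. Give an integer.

Distances from I: A:4, B:3, C:3, D:3, E:2, F:3, G:1, H:1, J:2.
Sum = 4 + 3 + 3 + 3 + 2 + 3 + 1 + 1 + 2 = 22.

22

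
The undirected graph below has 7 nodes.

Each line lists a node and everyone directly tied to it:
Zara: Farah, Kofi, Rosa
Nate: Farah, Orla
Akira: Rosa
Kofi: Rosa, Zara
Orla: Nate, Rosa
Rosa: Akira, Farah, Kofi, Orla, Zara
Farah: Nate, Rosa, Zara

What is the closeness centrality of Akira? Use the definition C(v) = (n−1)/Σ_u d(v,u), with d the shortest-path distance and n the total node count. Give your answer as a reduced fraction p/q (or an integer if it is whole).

Distances from Akira: Farah:2, Kofi:2, Nate:3, Orla:2, Rosa:1, Zara:2. Sum = 12.
n = 7, so closeness = 6/12 = 1/2.

1/2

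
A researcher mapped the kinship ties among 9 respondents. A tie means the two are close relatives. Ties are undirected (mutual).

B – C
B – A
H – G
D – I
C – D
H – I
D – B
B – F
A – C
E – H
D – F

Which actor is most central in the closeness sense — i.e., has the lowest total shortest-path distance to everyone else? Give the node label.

Farness (sum of distances to all others) for each node — A:23, B:17, C:18, D:14, E:25, F:19, G:25, H:18, I:15.
The smallest farness is 14, for D, so D has the highest closeness.

D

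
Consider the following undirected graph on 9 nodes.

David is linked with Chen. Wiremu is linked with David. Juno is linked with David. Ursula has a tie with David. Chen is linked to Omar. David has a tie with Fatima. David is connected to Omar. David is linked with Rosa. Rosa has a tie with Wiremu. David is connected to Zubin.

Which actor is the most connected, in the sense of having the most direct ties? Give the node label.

David

Degrees — Chen:2, David:8, Fatima:1, Juno:1, Omar:2, Rosa:2, Ursula:1, Wiremu:2, Zubin:1.
The maximum is 8, attained only by David.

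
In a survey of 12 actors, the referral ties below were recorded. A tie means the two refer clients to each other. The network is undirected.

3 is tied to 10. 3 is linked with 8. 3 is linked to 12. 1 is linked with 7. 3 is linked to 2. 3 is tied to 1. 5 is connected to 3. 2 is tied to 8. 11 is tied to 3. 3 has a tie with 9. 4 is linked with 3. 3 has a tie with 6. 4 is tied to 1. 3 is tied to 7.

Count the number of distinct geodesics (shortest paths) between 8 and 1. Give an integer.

1

The shortest distance is 2, and the only length-2 path is 8–3–1. So there is exactly 1 shortest path.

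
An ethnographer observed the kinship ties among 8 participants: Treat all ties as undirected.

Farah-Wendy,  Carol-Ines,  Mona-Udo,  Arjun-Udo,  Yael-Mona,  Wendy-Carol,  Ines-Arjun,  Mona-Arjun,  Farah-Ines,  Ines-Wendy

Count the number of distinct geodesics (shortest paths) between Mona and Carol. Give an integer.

1

The shortest distance is 3, and the only length-3 path is Mona–Arjun–Ines–Carol. So there is exactly 1 shortest path.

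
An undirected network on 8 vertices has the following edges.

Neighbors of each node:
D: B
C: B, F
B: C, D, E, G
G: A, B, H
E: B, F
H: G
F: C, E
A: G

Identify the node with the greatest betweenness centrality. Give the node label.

Unnormalized betweenness of each node: A:0, B:31/2, C:5/2, D:0, E:5/2, F:1/2, G:11, H:0.
B has the largest value, 31/2, making it the main broker — the node through which the most shortest paths run.

B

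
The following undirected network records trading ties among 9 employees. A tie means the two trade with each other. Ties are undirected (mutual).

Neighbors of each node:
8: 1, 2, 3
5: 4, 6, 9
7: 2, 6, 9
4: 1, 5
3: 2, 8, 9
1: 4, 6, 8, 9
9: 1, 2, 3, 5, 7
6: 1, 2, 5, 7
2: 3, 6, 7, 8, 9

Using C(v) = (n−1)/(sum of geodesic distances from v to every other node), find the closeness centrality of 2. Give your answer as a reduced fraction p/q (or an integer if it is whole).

Distances from 2: 1:2, 3:1, 4:3, 5:2, 6:1, 7:1, 8:1, 9:1. Sum = 12.
n = 9, so closeness = 8/12 = 2/3.

2/3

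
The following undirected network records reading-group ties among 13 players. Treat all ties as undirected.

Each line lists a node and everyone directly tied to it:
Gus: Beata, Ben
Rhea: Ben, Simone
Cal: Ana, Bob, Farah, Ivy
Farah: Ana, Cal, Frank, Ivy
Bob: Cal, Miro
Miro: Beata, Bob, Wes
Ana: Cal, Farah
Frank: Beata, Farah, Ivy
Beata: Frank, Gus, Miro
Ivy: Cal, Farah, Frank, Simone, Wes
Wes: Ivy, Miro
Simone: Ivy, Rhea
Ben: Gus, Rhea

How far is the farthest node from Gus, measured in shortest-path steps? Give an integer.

Distances from Gus: Ana:4, Beata:1, Ben:1, Bob:3, Cal:4, Farah:3, Frank:2, Ivy:3, Miro:2, Rhea:2, Simone:3, Wes:3.
The largest is 4 (to Ana and Cal), so the eccentricity of Gus is 4.

4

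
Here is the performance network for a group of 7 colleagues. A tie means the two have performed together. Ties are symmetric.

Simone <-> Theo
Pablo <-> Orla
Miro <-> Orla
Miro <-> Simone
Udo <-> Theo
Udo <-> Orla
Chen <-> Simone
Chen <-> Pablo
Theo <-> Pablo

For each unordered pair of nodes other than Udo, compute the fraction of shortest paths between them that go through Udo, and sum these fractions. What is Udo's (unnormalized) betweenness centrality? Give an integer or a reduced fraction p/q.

Pairs whose geodesics pass through Udo — Orla–Theo: 1/2.
All other pairs contribute 0.
Summing the contributions gives betweenness(Udo) = 1/2.

1/2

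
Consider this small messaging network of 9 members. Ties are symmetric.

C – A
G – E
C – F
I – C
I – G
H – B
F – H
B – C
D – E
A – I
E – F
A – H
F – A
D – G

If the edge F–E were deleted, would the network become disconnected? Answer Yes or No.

Even without that edge, F still reaches E via F – A – I – G – E, so the network stays connected. Not a bridge.

No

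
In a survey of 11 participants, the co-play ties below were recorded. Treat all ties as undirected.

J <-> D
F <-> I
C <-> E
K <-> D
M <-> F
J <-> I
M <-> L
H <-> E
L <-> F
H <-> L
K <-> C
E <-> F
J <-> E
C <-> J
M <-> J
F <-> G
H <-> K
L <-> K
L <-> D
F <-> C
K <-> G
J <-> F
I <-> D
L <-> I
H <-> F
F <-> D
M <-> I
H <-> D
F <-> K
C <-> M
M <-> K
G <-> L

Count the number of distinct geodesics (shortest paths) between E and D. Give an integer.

The shortest distance is 2. The length-2 paths are: E–F–D; E–J–D; E–H–D.
That gives 3 distinct shortest paths.

3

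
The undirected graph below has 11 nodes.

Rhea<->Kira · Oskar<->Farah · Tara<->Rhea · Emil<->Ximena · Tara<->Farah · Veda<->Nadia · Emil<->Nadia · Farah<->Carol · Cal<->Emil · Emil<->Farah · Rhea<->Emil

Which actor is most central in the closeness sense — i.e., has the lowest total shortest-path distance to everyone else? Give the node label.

Farness (sum of distances to all others) for each node — Cal:24, Carol:27, Emil:15, Farah:18, Kira:29, Nadia:22, Oskar:27, Rhea:20, Tara:23, Veda:31, Ximena:24.
The smallest farness is 15, for Emil, so Emil has the highest closeness.

Emil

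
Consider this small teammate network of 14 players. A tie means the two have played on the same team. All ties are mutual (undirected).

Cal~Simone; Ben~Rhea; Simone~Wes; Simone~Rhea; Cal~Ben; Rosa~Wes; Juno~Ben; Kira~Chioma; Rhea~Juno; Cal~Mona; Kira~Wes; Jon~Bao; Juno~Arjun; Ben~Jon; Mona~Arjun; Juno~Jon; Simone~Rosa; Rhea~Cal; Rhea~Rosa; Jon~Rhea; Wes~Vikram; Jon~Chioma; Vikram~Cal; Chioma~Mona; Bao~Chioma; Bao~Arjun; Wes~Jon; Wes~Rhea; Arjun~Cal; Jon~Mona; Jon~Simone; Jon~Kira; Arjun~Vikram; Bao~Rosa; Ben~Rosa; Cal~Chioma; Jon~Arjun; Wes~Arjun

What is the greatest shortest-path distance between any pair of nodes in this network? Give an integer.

3

Eccentricity of each node (its greatest distance to any other): Arjun:2, Bao:2, Ben:2, Cal:2, Chioma:2, Jon:2, Juno:2, Kira:2, Mona:3, Rhea:2, Rosa:3, Simone:2, Vikram:2, Wes:2.
The maximum eccentricity is 3, realized for instance by the pair Rosa–Mona via Rosa – Bao – Arjun – Mona. So the diameter is 3.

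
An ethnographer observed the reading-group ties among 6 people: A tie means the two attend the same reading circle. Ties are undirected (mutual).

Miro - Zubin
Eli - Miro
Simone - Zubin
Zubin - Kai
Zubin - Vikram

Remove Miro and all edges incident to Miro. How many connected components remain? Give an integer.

2

Without Miro, the remaining ties split the others into: {Kai, Simone, Vikram, Zubin}; {Eli}.
That's 2 separate components.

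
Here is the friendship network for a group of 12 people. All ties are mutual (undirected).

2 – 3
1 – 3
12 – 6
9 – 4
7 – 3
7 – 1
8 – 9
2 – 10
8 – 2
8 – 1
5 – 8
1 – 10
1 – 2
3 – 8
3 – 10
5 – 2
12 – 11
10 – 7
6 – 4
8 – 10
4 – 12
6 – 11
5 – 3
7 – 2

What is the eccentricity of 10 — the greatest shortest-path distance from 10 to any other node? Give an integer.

Distances from 10: 1:1, 2:1, 3:1, 4:3, 5:2, 6:4, 7:1, 8:1, 9:2, 11:5, 12:4.
The largest is 5 (to 11), so the eccentricity of 10 is 5.

5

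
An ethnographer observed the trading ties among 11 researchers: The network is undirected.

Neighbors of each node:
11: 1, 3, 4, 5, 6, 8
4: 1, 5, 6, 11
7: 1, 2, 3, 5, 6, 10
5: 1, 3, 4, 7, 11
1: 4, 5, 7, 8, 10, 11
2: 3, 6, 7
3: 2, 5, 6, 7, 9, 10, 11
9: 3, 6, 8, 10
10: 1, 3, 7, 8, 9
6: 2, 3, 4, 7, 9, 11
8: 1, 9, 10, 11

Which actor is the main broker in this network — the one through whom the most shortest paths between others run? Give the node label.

3

Unnormalized betweenness of each node: 1:109/28, 2:0, 3:235/42, 4:7/12, 5:7/6, 6:409/84, 7:53/14, 8:7/6, 9:61/42, 10:185/84, 11:23/7.
3 has the largest value, 235/42, making it the main broker — the node through which the most shortest paths run.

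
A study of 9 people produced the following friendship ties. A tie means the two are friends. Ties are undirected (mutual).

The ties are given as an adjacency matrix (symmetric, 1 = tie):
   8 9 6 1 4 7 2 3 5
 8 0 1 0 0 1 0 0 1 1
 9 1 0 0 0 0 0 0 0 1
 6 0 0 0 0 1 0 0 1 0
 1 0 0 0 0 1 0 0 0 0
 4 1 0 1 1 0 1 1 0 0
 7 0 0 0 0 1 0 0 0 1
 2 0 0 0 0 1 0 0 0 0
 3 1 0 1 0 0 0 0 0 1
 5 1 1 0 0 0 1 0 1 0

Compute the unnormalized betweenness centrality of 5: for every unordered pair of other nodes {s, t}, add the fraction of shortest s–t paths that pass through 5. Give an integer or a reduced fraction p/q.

10/3

Pairs whose geodesics pass through 5 — 8–7: 1/2; 9–6: 1/3; 9–7: 1; 9–3: 1/2; 7–3: 1.
All other pairs contribute 0.
Summing the contributions gives betweenness(5) = 10/3.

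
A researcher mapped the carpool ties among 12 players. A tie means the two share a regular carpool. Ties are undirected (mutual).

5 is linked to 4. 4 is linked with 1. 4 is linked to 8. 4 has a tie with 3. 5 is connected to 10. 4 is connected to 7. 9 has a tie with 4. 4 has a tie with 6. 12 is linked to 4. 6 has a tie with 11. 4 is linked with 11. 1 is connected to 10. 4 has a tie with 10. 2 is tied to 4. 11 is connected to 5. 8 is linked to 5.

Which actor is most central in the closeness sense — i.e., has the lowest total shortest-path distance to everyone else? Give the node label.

Farness (sum of distances to all others) for each node — 1:20, 2:21, 3:21, 4:11, 5:18, 6:20, 7:21, 8:20, 9:21, 10:19, 11:19, 12:21.
The smallest farness is 11, for 4, so 4 has the highest closeness.

4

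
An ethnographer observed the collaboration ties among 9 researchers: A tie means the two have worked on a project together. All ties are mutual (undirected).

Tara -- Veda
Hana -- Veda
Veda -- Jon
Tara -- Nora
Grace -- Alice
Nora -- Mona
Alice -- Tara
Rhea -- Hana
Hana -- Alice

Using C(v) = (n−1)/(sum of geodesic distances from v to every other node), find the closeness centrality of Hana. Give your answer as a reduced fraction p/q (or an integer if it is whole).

Distances from Hana: Alice:1, Grace:2, Jon:2, Mona:4, Nora:3, Rhea:1, Tara:2, Veda:1. Sum = 16.
n = 9, so closeness = 8/16 = 1/2.

1/2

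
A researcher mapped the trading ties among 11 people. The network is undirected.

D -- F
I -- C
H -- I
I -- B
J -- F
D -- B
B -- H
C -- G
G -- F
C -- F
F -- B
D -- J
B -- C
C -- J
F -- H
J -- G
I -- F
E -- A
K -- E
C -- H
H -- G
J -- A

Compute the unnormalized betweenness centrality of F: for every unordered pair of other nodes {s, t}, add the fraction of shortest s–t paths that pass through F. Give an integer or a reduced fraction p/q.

Pairs whose geodesics pass through F — H–D: 1/2; H–J: 1/3; H–K: 1/3; H–E: 1/3; H–A: 1/3; D–I: 1/2; D–C: 1/3; D–G: 1/2; I–J: 1/2; I–G: 1/3; I–K: 1/2; I–E: 1/2; I–A: 1/2; J–B: 1/3 … (+4 more pairs).
All other pairs contribute 0.
Summing the contributions gives betweenness(F) = 43/6.

43/6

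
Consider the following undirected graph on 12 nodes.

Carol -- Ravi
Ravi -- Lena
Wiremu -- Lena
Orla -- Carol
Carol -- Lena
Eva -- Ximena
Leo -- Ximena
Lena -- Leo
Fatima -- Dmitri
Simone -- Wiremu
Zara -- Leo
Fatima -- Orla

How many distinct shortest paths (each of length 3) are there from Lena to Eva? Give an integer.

The shortest distance is 3, and the only length-3 path is Lena–Leo–Ximena–Eva. So there is exactly 1 shortest path.

1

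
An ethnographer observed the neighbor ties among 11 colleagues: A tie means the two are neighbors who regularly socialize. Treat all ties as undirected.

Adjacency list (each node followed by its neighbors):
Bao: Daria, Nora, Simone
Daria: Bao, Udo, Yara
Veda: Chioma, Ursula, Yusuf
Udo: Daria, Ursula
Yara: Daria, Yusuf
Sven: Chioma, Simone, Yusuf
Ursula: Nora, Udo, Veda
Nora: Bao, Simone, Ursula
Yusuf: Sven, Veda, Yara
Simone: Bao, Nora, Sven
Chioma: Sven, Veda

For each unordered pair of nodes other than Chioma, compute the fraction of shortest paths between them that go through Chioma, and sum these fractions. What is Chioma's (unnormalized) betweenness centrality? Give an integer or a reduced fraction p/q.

41/30

Pairs whose geodesics pass through Chioma — Udo–Sven: 1/5; Ursula–Sven: 1/3; Simone–Veda: 1/3; Sven–Veda: 1/2.
All other pairs contribute 0.
Summing the contributions gives betweenness(Chioma) = 41/30.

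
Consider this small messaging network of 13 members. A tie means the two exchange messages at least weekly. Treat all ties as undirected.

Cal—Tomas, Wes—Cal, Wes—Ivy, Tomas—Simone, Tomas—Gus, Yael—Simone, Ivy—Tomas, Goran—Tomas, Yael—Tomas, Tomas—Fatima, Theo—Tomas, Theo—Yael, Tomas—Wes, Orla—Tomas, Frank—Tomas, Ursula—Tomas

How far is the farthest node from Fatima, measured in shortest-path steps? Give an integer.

Distances from Fatima: Cal:2, Frank:2, Goran:2, Gus:2, Ivy:2, Orla:2, Simone:2, Theo:2, Tomas:1, Ursula:2, Wes:2, Yael:2.
The largest is 2 (to Cal, Simone, Gus, Frank, Orla, Ivy, Goran, Yael, Wes, Theo, and Ursula), so the eccentricity of Fatima is 2.

2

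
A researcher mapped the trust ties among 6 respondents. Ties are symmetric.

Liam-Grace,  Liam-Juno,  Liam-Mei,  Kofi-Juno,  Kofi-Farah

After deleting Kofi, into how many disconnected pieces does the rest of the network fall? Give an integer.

2

Without Kofi, the remaining ties split the others into: {Grace, Juno, Liam, Mei}; {Farah}.
That's 2 separate components.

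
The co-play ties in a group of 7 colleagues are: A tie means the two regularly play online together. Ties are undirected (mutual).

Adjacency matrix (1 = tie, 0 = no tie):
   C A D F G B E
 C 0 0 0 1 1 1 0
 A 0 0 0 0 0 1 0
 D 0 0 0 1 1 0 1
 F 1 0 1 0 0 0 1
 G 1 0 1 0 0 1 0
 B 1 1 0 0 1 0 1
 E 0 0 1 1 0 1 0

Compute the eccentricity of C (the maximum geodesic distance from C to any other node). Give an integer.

Distances from C: A:2, B:1, D:2, E:2, F:1, G:1.
The largest is 2 (to D, E, and A), so the eccentricity of C is 2.

2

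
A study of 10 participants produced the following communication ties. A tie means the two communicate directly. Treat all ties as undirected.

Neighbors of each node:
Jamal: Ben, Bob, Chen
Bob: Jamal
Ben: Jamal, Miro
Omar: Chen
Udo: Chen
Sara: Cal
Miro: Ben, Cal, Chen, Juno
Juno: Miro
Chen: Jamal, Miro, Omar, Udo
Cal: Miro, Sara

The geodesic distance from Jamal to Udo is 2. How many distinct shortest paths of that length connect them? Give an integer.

1

The shortest distance is 2, and the only length-2 path is Jamal–Chen–Udo. So there is exactly 1 shortest path.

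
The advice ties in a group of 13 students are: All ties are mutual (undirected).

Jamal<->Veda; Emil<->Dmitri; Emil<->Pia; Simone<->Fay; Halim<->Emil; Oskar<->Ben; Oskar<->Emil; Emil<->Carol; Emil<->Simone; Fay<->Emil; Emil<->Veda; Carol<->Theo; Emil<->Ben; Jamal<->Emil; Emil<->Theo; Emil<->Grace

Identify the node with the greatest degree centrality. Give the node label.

Degrees — Ben:2, Carol:2, Dmitri:1, Emil:12, Fay:2, Grace:1, Halim:1, Jamal:2, Oskar:2, Pia:1, Simone:2, Theo:2, Veda:2.
The maximum is 12, attained only by Emil.

Emil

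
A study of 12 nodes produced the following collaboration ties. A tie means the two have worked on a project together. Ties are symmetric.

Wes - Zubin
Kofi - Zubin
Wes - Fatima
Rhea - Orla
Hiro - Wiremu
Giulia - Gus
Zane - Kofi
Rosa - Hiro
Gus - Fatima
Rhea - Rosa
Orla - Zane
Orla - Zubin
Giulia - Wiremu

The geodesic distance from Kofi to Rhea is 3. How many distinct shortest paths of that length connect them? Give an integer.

The shortest distance is 3. The length-3 paths are: Kofi–Zane–Orla–Rhea; Kofi–Zubin–Orla–Rhea.
That gives 2 distinct shortest paths.

2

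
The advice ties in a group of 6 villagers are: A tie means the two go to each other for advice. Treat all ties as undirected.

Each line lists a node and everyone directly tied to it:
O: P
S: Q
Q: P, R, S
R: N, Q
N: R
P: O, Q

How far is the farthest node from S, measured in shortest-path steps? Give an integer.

3

Distances from S: N:3, O:3, P:2, Q:1, R:2.
The largest is 3 (to O and N), so the eccentricity of S is 3.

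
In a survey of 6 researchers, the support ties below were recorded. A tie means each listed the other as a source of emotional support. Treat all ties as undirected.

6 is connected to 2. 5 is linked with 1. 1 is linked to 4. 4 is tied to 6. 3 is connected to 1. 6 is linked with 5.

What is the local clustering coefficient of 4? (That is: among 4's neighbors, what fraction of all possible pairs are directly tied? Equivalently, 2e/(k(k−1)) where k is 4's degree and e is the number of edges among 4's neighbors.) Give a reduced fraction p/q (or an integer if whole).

0

4's neighbors: 1 and 6 (k = 2).
Possible neighbor pairs: C(2,2) = 1. Edges among them: none → e = 0.
Clustering(4) = 0/1.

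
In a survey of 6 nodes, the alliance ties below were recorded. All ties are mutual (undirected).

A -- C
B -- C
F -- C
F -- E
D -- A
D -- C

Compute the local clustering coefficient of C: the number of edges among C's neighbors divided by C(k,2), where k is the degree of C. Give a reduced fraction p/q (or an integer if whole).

C's neighbors: A, B, D, and F (k = 4).
Possible neighbor pairs: C(4,2) = 6. Edges among them: A–D → e = 1.
Clustering(C) = 1/6.

1/6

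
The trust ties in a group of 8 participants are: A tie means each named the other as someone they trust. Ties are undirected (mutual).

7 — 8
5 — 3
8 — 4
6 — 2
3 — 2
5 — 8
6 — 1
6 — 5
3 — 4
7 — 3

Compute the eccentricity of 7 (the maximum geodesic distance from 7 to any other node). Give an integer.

4

Distances from 7: 1:4, 2:2, 3:1, 4:2, 5:2, 6:3, 8:1.
The largest is 4 (to 1), so the eccentricity of 7 is 4.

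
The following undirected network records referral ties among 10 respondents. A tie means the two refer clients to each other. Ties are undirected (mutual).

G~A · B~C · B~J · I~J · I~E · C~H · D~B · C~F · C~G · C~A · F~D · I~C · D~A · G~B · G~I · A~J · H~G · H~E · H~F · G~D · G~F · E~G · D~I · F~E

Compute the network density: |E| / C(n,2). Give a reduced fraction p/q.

8/15

There are 24 edges and 10 nodes, so the maximum possible is C(10,2) = 45.
Density = 24/45 = 8/15.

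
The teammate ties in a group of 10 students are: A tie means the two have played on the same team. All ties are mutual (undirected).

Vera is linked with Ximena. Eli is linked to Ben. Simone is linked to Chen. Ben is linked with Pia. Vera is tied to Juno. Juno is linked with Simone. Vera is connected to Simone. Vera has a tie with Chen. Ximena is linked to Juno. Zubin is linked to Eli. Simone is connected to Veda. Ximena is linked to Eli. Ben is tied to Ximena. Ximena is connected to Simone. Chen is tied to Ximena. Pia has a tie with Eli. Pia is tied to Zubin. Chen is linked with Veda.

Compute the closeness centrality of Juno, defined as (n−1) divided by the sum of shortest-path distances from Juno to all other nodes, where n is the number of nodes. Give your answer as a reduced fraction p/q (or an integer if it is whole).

9/17

Distances from Juno: Ben:2, Chen:2, Eli:2, Pia:3, Simone:1, Veda:2, Vera:1, Ximena:1, Zubin:3. Sum = 17.
n = 10, so closeness = 9/17.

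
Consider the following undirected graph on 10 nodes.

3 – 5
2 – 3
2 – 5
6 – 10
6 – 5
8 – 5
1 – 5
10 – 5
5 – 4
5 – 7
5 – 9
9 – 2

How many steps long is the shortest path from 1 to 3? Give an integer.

2

One shortest route is 1 – 5 – 3, which uses 2 edges, and 1 and 3 are not directly tied, so nothing shorter exists. So d(1,3) = 2.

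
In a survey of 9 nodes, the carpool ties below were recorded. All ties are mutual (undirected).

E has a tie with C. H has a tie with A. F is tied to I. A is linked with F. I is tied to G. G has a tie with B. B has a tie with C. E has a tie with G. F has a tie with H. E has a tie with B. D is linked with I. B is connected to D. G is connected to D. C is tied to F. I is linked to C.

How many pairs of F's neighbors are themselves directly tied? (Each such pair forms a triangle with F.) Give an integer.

F's neighbors: A, C, H, and I.
Neighbor pairs that are themselves tied: F–A–H; F–C–I. Each forms one triangle with F, for 2 in total.

2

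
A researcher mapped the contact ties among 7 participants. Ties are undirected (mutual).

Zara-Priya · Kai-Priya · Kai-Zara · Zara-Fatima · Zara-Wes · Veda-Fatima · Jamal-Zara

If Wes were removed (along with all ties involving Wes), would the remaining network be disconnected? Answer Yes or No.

Even without Wes, every remaining node can still reach every other (the residual graph is connected), so Wes is not a cut vertex.

No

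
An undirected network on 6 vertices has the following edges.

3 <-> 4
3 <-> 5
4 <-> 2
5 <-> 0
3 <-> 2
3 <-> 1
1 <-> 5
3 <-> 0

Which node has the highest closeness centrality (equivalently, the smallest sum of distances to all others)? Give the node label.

Farness (sum of distances to all others) for each node — 0:8, 1:8, 2:8, 3:5, 4:8, 5:7.
The smallest farness is 5, for 3, so 3 has the highest closeness.

3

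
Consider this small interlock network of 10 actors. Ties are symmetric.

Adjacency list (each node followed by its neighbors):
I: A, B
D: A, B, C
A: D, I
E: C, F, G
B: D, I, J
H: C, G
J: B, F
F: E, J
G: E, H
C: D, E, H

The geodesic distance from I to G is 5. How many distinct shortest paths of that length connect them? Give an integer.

The shortest distance is 5. The length-5 paths are: I–A–D–C–H–G; I–B–D–C–H–G; I–A–D–C–E–G; I–B–D–C–E–G; I–B–J–F–E–G.
That gives 5 distinct shortest paths.

5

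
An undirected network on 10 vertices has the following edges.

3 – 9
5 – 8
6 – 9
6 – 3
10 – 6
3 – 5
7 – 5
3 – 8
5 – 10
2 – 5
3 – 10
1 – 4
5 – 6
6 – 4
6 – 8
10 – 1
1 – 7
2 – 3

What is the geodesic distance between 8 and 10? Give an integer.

2

One shortest route is 8 – 6 – 10, which uses 2 edges, and 8 and 10 are not directly tied, so nothing shorter exists. So d(8,10) = 2.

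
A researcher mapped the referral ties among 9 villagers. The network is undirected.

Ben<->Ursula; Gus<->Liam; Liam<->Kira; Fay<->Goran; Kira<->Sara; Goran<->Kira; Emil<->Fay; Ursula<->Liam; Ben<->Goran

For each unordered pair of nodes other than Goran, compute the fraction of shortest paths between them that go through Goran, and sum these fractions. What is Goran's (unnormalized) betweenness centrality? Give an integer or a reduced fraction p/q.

14

Pairs whose geodesics pass through Goran — Emil–Ursula: 1; Emil–Ben: 1; Emil–Kira: 1; Emil–Sara: 1; Emil–Gus: 1; Emil–Liam: 1; Ursula–Fay: 1; Ben–Kira: 1; Ben–Sara: 1; Ben–Fay: 1; Kira–Fay: 1; Sara–Fay: 1; Fay–Gus: 1; Fay–Liam: 1.
All other pairs contribute 0.
Summing the contributions gives betweenness(Goran) = 14.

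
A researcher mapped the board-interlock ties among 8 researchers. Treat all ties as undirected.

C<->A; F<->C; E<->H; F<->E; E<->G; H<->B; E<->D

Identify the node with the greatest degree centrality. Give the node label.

E

Degrees — A:1, B:1, C:2, D:1, E:4, F:2, G:1, H:2.
The maximum is 4, attained only by E.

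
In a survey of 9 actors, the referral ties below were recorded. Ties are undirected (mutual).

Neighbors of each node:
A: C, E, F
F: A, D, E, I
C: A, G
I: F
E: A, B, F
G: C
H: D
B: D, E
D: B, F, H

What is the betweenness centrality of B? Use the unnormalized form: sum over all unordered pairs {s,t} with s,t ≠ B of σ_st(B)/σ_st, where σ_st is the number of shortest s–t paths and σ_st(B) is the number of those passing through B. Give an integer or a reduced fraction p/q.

Pairs whose geodesics pass through B — D–E: 1/2; E–H: 1/2.
All other pairs contribute 0.
Summing the contributions gives betweenness(B) = 1.

1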